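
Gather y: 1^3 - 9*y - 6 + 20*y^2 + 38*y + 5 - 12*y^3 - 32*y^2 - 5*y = -12*y^3 - 12*y^2 + 24*y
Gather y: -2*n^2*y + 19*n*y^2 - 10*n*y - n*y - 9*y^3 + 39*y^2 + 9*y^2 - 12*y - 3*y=-9*y^3 + y^2*(19*n + 48) + y*(-2*n^2 - 11*n - 15)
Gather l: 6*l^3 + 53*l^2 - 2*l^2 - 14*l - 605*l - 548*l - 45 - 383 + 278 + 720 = 6*l^3 + 51*l^2 - 1167*l + 570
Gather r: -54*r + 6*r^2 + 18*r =6*r^2 - 36*r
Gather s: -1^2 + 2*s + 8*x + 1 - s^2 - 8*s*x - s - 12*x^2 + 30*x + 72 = -s^2 + s*(1 - 8*x) - 12*x^2 + 38*x + 72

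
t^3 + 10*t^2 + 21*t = t*(t + 3)*(t + 7)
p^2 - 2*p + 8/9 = (p - 4/3)*(p - 2/3)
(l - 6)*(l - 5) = l^2 - 11*l + 30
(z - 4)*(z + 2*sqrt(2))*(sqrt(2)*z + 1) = sqrt(2)*z^3 - 4*sqrt(2)*z^2 + 5*z^2 - 20*z + 2*sqrt(2)*z - 8*sqrt(2)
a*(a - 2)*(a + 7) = a^3 + 5*a^2 - 14*a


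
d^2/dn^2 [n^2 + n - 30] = 2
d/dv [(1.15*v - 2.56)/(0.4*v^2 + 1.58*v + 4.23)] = (-0.46*v^2 + 2.048*v + 8.9093)/(0.16*v^4 + 1.264*v^3 + 5.8804*v^2 + 13.3668*v + 17.8929)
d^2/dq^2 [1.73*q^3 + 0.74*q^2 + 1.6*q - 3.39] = 10.38*q + 1.48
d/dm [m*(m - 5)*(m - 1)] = 3*m^2 - 12*m + 5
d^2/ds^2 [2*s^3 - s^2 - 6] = 12*s - 2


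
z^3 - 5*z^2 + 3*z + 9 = (z - 3)^2*(z + 1)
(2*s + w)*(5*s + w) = 10*s^2 + 7*s*w + w^2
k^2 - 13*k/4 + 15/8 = (k - 5/2)*(k - 3/4)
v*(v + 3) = v^2 + 3*v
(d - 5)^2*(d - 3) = d^3 - 13*d^2 + 55*d - 75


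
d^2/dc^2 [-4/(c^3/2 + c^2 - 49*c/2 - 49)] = 16*((3*c + 2)*(c^3 + 2*c^2 - 49*c - 98) - (3*c^2 + 4*c - 49)^2)/(c^3 + 2*c^2 - 49*c - 98)^3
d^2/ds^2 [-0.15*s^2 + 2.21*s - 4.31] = -0.300000000000000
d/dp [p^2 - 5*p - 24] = 2*p - 5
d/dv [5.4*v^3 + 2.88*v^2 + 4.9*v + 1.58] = 16.2*v^2 + 5.76*v + 4.9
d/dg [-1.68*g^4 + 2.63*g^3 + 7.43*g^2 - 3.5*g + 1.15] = -6.72*g^3 + 7.89*g^2 + 14.86*g - 3.5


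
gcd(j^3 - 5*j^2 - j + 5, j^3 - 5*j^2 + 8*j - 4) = j - 1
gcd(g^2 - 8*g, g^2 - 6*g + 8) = 1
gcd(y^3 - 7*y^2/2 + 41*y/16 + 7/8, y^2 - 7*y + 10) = y - 2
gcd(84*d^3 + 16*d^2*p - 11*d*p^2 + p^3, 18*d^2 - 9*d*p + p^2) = -6*d + p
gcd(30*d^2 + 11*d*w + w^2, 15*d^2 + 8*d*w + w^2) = 5*d + w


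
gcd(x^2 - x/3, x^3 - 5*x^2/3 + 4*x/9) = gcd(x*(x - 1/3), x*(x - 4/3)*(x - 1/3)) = x^2 - x/3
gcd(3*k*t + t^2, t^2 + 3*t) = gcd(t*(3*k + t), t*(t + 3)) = t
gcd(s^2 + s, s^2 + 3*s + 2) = s + 1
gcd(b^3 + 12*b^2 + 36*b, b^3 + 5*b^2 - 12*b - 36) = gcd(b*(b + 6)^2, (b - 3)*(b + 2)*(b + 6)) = b + 6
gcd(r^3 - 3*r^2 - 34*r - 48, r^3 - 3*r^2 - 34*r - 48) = r^3 - 3*r^2 - 34*r - 48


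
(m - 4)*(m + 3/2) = m^2 - 5*m/2 - 6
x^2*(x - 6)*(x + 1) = x^4 - 5*x^3 - 6*x^2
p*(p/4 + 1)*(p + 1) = p^3/4 + 5*p^2/4 + p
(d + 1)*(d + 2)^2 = d^3 + 5*d^2 + 8*d + 4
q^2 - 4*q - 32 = (q - 8)*(q + 4)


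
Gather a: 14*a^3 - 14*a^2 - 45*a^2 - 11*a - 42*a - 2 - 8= 14*a^3 - 59*a^2 - 53*a - 10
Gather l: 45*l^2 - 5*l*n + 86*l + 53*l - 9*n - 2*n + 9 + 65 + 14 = 45*l^2 + l*(139 - 5*n) - 11*n + 88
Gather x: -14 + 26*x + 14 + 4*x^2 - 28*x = 4*x^2 - 2*x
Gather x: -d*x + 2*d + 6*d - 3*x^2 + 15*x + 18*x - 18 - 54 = 8*d - 3*x^2 + x*(33 - d) - 72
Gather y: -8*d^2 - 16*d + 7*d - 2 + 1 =-8*d^2 - 9*d - 1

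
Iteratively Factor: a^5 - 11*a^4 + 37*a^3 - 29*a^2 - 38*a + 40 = (a - 1)*(a^4 - 10*a^3 + 27*a^2 - 2*a - 40) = (a - 1)*(a + 1)*(a^3 - 11*a^2 + 38*a - 40) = (a - 5)*(a - 1)*(a + 1)*(a^2 - 6*a + 8) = (a - 5)*(a - 2)*(a - 1)*(a + 1)*(a - 4)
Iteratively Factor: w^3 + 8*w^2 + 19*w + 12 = (w + 3)*(w^2 + 5*w + 4) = (w + 3)*(w + 4)*(w + 1)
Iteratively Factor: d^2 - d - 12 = (d + 3)*(d - 4)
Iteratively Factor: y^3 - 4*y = (y - 2)*(y^2 + 2*y) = (y - 2)*(y + 2)*(y)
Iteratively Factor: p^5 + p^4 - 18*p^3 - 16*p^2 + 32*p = (p + 2)*(p^4 - p^3 - 16*p^2 + 16*p) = (p - 1)*(p + 2)*(p^3 - 16*p) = (p - 1)*(p + 2)*(p + 4)*(p^2 - 4*p) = (p - 4)*(p - 1)*(p + 2)*(p + 4)*(p)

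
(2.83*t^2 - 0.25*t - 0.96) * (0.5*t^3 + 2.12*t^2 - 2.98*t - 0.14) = 1.415*t^5 + 5.8746*t^4 - 9.4434*t^3 - 1.6864*t^2 + 2.8958*t + 0.1344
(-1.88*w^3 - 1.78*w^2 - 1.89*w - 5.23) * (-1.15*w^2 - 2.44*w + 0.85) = 2.162*w^5 + 6.6342*w^4 + 4.9187*w^3 + 9.1131*w^2 + 11.1547*w - 4.4455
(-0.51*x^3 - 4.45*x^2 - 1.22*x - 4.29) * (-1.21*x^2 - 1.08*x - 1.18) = 0.6171*x^5 + 5.9353*x^4 + 6.884*x^3 + 11.7595*x^2 + 6.0728*x + 5.0622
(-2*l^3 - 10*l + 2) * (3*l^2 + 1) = -6*l^5 - 32*l^3 + 6*l^2 - 10*l + 2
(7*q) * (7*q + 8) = 49*q^2 + 56*q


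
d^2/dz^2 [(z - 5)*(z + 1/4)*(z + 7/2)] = 6*z - 5/2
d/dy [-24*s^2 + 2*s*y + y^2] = 2*s + 2*y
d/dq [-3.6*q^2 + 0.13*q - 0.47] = 0.13 - 7.2*q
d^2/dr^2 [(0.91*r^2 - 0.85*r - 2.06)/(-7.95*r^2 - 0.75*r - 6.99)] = (-5.6843418860808e-14*r^4 + 118.296*r^3 + 1084.59783*r^2 - 209.71305*r - 324.470592)/(502.459875*r^6 + 142.205625*r^5 + 1338.77205*r^4 + 250.489125*r^3 + 1177.10901*r^2 + 109.935225*r + 341.532099)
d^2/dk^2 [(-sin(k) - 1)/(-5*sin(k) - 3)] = 2*(-5*sin(k)^2 + 3*sin(k) + 10)/(5*sin(k) + 3)^3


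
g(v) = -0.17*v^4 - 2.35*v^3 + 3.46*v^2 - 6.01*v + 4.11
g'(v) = -0.68*v^3 - 7.05*v^2 + 6.92*v - 6.01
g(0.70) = 0.75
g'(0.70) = -4.85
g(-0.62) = 9.70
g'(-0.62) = -12.85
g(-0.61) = 9.57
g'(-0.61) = -12.70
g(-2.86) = 93.20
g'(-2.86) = -67.56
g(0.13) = 3.38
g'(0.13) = -5.23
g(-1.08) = 17.37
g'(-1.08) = -20.85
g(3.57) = -107.79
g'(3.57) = -102.10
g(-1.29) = 22.19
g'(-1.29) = -25.21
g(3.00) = -60.00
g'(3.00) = -67.06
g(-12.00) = 1110.15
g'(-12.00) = 70.79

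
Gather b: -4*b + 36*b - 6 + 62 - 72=32*b - 16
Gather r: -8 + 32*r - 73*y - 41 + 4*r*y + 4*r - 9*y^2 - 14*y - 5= r*(4*y + 36) - 9*y^2 - 87*y - 54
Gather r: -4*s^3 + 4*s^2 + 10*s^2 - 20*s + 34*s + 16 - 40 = -4*s^3 + 14*s^2 + 14*s - 24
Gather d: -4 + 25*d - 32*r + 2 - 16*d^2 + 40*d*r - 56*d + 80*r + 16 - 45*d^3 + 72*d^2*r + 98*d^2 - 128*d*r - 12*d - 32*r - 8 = -45*d^3 + d^2*(72*r + 82) + d*(-88*r - 43) + 16*r + 6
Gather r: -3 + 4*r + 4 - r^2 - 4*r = 1 - r^2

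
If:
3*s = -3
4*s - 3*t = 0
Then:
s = -1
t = -4/3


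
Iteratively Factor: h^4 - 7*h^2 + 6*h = (h)*(h^3 - 7*h + 6) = h*(h - 2)*(h^2 + 2*h - 3) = h*(h - 2)*(h + 3)*(h - 1)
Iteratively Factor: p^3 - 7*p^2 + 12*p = (p - 3)*(p^2 - 4*p) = p*(p - 3)*(p - 4)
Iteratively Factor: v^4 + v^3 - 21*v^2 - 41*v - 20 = (v + 1)*(v^3 - 21*v - 20) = (v + 1)*(v + 4)*(v^2 - 4*v - 5) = (v - 5)*(v + 1)*(v + 4)*(v + 1)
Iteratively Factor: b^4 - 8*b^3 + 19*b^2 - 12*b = (b - 3)*(b^3 - 5*b^2 + 4*b) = b*(b - 3)*(b^2 - 5*b + 4) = b*(b - 4)*(b - 3)*(b - 1)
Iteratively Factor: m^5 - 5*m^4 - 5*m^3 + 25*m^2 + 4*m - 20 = (m - 1)*(m^4 - 4*m^3 - 9*m^2 + 16*m + 20) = (m - 5)*(m - 1)*(m^3 + m^2 - 4*m - 4) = (m - 5)*(m - 2)*(m - 1)*(m^2 + 3*m + 2) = (m - 5)*(m - 2)*(m - 1)*(m + 2)*(m + 1)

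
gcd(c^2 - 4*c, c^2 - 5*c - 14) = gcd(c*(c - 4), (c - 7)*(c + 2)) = 1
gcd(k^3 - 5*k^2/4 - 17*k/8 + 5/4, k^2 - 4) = k - 2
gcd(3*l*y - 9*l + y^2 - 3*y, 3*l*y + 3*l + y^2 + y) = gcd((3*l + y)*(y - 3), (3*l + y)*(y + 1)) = 3*l + y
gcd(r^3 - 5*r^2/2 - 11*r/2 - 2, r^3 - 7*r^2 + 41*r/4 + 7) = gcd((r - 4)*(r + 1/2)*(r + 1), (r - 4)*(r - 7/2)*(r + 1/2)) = r^2 - 7*r/2 - 2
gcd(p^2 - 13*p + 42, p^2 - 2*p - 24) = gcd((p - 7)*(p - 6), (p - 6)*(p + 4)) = p - 6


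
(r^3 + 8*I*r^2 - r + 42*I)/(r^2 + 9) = (r^2 + 5*I*r + 14)/(r - 3*I)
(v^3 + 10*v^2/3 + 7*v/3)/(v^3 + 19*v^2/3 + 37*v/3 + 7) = v/(v + 3)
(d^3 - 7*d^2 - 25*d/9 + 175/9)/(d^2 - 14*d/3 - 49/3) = (9*d^2 - 25)/(3*(3*d + 7))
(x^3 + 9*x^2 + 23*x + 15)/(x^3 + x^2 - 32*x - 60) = (x^2 + 4*x + 3)/(x^2 - 4*x - 12)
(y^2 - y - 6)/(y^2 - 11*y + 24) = (y + 2)/(y - 8)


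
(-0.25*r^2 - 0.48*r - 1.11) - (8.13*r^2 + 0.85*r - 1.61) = -8.38*r^2 - 1.33*r + 0.5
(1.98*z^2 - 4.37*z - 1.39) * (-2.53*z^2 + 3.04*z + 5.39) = -5.0094*z^4 + 17.0753*z^3 + 0.904099999999999*z^2 - 27.7799*z - 7.4921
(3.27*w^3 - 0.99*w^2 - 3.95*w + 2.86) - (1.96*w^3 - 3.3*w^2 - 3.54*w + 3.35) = 1.31*w^3 + 2.31*w^2 - 0.41*w - 0.49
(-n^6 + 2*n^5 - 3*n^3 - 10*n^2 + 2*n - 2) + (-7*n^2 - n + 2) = -n^6 + 2*n^5 - 3*n^3 - 17*n^2 + n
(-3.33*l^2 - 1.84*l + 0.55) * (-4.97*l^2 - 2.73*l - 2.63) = 16.5501*l^4 + 18.2357*l^3 + 11.0476*l^2 + 3.3377*l - 1.4465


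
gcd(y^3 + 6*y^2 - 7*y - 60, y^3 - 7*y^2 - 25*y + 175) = y + 5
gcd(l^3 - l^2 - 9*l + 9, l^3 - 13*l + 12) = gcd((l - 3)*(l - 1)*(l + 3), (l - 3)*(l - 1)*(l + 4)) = l^2 - 4*l + 3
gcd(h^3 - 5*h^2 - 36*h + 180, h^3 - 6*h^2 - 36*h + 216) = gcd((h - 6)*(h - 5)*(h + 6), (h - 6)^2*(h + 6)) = h^2 - 36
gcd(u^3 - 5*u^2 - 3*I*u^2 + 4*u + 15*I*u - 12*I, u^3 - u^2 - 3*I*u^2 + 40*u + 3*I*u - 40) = u - 1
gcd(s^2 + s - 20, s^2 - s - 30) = s + 5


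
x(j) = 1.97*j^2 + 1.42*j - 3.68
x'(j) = 3.94*j + 1.42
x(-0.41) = -3.93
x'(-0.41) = -0.20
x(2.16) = 8.58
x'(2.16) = 9.93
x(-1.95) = 1.04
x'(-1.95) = -6.26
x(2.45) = 11.62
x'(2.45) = 11.07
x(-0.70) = -3.71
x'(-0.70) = -1.34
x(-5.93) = 57.17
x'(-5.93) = -21.94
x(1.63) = 3.87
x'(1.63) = 7.84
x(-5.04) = 39.20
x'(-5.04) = -18.44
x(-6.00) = 58.72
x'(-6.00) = -22.22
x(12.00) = 297.04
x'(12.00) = 48.70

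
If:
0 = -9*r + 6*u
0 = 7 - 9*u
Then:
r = 14/27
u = 7/9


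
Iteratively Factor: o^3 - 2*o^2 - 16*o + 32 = (o - 2)*(o^2 - 16) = (o - 4)*(o - 2)*(o + 4)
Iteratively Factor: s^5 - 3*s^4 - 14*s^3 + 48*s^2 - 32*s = (s - 2)*(s^4 - s^3 - 16*s^2 + 16*s) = (s - 2)*(s + 4)*(s^3 - 5*s^2 + 4*s) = (s - 4)*(s - 2)*(s + 4)*(s^2 - s) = (s - 4)*(s - 2)*(s - 1)*(s + 4)*(s)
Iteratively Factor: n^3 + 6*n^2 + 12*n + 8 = (n + 2)*(n^2 + 4*n + 4) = (n + 2)^2*(n + 2)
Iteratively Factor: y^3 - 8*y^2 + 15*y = (y - 5)*(y^2 - 3*y) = y*(y - 5)*(y - 3)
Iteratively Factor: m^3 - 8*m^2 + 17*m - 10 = (m - 5)*(m^2 - 3*m + 2) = (m - 5)*(m - 2)*(m - 1)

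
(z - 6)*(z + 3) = z^2 - 3*z - 18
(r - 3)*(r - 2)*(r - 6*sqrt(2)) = r^3 - 6*sqrt(2)*r^2 - 5*r^2 + 6*r + 30*sqrt(2)*r - 36*sqrt(2)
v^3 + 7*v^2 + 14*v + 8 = (v + 1)*(v + 2)*(v + 4)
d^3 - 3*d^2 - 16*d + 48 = (d - 4)*(d - 3)*(d + 4)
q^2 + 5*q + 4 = (q + 1)*(q + 4)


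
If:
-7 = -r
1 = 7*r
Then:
No Solution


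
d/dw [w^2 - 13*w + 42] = 2*w - 13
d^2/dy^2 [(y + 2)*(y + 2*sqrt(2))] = 2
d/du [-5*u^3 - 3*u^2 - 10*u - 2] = -15*u^2 - 6*u - 10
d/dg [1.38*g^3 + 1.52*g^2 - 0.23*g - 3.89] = 4.14*g^2 + 3.04*g - 0.23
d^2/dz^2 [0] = 0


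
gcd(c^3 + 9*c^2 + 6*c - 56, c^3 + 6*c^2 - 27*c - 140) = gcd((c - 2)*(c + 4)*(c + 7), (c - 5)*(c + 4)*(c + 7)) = c^2 + 11*c + 28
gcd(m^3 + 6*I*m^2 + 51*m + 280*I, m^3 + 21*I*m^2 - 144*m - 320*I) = m^2 + 13*I*m - 40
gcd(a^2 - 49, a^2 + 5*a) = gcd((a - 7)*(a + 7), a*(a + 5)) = 1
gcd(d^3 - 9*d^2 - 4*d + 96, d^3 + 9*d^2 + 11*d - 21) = d + 3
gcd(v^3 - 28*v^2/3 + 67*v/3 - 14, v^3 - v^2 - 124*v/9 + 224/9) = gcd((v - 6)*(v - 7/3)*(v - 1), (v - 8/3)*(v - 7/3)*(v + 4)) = v - 7/3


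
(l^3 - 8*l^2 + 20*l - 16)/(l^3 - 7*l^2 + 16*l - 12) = (l - 4)/(l - 3)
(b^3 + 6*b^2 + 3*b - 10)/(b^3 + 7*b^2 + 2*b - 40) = (b^2 + b - 2)/(b^2 + 2*b - 8)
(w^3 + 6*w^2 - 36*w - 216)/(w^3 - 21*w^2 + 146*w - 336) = (w^2 + 12*w + 36)/(w^2 - 15*w + 56)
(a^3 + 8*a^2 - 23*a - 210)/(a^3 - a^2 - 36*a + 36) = (a^2 + 2*a - 35)/(a^2 - 7*a + 6)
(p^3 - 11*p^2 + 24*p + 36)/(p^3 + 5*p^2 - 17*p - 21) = (p^2 - 12*p + 36)/(p^2 + 4*p - 21)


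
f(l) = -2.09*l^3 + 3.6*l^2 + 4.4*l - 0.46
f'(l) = -6.27*l^2 + 7.2*l + 4.4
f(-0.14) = -1.00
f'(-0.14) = 3.27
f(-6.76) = 779.94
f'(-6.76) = -330.80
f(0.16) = 0.33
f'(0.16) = 5.39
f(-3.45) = 113.03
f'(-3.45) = -95.07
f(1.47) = 7.15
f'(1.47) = 1.44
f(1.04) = 5.66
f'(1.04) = 5.11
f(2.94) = -9.52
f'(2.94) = -28.63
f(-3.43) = 111.14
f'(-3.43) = -94.06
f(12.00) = -3040.78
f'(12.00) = -812.08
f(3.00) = -11.29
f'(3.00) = -30.43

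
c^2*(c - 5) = c^3 - 5*c^2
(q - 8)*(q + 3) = q^2 - 5*q - 24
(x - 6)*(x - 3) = x^2 - 9*x + 18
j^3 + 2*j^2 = j^2*(j + 2)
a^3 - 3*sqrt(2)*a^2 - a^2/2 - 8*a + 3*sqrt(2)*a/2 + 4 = (a - 1/2)*(a - 4*sqrt(2))*(a + sqrt(2))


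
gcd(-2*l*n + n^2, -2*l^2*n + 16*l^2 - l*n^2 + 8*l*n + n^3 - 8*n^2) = 2*l - n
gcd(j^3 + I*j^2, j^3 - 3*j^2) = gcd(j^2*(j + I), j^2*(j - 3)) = j^2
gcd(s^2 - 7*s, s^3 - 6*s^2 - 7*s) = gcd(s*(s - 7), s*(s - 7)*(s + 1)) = s^2 - 7*s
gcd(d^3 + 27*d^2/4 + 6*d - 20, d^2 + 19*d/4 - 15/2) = d - 5/4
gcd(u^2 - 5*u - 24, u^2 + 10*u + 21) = u + 3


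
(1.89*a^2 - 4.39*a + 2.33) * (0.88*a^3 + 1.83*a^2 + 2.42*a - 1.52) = 1.6632*a^5 - 0.4045*a^4 - 1.4095*a^3 - 9.2327*a^2 + 12.3114*a - 3.5416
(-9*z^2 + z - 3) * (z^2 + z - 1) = -9*z^4 - 8*z^3 + 7*z^2 - 4*z + 3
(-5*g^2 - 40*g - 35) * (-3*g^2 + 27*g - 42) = 15*g^4 - 15*g^3 - 765*g^2 + 735*g + 1470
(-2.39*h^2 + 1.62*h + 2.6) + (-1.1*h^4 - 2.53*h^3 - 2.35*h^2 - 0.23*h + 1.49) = -1.1*h^4 - 2.53*h^3 - 4.74*h^2 + 1.39*h + 4.09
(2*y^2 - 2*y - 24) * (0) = 0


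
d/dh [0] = 0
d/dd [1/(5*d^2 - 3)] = -10*d/(5*d^2 - 3)^2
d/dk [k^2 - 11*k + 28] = 2*k - 11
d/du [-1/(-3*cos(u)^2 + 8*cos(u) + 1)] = 2*(3*cos(u) - 4)*sin(u)/(-3*cos(u)^2 + 8*cos(u) + 1)^2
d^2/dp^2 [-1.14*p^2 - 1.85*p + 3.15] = -2.28000000000000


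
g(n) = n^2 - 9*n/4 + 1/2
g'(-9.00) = -20.25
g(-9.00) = 101.75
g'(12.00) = 21.75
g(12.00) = 117.50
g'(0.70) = -0.85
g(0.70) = -0.58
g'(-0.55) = -3.35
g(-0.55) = 2.04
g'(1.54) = 0.83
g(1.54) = -0.59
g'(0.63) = -0.99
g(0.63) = -0.52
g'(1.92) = 1.59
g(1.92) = -0.13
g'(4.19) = 6.13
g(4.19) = 8.63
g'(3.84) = 5.43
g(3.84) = 6.61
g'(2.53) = 2.81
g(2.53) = 1.21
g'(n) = 2*n - 9/4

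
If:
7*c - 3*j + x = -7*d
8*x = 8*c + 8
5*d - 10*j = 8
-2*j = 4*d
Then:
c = -129/200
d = 8/25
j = -16/25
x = 71/200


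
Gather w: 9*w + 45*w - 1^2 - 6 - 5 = 54*w - 12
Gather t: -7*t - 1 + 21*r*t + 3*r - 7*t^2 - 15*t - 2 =3*r - 7*t^2 + t*(21*r - 22) - 3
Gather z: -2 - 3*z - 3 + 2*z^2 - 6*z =2*z^2 - 9*z - 5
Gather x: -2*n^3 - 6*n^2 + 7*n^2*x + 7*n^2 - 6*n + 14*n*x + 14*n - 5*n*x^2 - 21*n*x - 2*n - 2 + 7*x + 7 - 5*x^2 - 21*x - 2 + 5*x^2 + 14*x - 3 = -2*n^3 + n^2 - 5*n*x^2 + 6*n + x*(7*n^2 - 7*n)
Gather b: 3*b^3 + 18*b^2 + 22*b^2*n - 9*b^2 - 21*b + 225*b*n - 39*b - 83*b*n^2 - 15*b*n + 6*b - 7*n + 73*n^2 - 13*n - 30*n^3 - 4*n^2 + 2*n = 3*b^3 + b^2*(22*n + 9) + b*(-83*n^2 + 210*n - 54) - 30*n^3 + 69*n^2 - 18*n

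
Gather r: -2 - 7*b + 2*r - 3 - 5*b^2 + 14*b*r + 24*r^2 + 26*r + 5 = -5*b^2 - 7*b + 24*r^2 + r*(14*b + 28)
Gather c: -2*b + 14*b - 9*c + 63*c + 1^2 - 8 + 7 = 12*b + 54*c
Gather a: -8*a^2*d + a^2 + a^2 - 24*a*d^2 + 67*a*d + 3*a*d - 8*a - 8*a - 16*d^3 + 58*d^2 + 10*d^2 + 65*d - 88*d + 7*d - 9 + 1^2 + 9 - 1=a^2*(2 - 8*d) + a*(-24*d^2 + 70*d - 16) - 16*d^3 + 68*d^2 - 16*d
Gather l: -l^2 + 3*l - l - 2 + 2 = -l^2 + 2*l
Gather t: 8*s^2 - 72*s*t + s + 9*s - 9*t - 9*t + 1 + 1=8*s^2 + 10*s + t*(-72*s - 18) + 2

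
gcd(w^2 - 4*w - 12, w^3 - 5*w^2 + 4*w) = 1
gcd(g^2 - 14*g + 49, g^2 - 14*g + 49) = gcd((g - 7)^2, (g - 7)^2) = g^2 - 14*g + 49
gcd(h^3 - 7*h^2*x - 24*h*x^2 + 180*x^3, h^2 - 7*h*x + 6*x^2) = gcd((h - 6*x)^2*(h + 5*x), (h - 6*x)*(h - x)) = -h + 6*x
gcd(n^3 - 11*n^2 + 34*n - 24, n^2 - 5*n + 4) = n^2 - 5*n + 4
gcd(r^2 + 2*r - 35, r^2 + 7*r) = r + 7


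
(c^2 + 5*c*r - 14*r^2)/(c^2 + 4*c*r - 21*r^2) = (-c + 2*r)/(-c + 3*r)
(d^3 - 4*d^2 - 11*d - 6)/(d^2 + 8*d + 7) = (d^2 - 5*d - 6)/(d + 7)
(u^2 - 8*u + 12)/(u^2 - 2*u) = (u - 6)/u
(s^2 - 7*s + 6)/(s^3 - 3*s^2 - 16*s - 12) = (s - 1)/(s^2 + 3*s + 2)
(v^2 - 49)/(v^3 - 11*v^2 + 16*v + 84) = (v + 7)/(v^2 - 4*v - 12)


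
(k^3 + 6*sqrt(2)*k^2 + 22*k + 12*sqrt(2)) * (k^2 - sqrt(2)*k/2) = k^5 + 11*sqrt(2)*k^4/2 + 16*k^3 + sqrt(2)*k^2 - 12*k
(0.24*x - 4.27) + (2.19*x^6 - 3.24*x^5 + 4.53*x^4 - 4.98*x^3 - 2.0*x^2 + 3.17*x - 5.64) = 2.19*x^6 - 3.24*x^5 + 4.53*x^4 - 4.98*x^3 - 2.0*x^2 + 3.41*x - 9.91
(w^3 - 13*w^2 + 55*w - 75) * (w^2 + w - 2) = w^5 - 12*w^4 + 40*w^3 + 6*w^2 - 185*w + 150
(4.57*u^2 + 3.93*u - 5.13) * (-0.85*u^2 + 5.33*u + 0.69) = -3.8845*u^4 + 21.0176*u^3 + 28.4607*u^2 - 24.6312*u - 3.5397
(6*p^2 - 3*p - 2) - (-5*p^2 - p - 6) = 11*p^2 - 2*p + 4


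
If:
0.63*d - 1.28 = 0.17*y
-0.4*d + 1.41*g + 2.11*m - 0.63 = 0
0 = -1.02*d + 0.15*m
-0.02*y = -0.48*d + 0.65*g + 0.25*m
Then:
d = 0.03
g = 0.18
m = 0.19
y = -7.43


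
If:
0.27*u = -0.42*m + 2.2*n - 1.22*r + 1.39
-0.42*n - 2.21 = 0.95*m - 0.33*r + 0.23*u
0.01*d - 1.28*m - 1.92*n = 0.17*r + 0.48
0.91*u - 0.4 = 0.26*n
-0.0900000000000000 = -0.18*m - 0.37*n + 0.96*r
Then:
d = -535.02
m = -1.98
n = -1.62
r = -1.09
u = -0.02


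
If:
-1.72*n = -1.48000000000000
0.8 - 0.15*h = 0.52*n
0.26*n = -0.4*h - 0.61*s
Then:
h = 2.35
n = 0.86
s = -1.91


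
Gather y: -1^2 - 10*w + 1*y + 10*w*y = -10*w + y*(10*w + 1) - 1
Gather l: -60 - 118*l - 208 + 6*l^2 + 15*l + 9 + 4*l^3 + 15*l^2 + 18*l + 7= 4*l^3 + 21*l^2 - 85*l - 252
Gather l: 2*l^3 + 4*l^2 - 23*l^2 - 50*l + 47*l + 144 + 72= 2*l^3 - 19*l^2 - 3*l + 216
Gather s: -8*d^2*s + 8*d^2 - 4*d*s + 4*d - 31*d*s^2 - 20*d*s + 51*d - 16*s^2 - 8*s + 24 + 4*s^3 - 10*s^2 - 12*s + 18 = 8*d^2 + 55*d + 4*s^3 + s^2*(-31*d - 26) + s*(-8*d^2 - 24*d - 20) + 42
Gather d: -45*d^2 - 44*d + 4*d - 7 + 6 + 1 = -45*d^2 - 40*d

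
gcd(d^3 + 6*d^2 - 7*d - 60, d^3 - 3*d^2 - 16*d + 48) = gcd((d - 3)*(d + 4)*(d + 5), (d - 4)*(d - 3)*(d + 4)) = d^2 + d - 12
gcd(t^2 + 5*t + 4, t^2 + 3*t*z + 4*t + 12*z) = t + 4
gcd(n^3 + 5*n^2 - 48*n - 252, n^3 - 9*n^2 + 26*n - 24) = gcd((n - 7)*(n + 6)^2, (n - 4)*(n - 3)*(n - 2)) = 1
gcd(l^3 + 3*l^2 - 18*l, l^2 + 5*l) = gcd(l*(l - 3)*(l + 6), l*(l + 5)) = l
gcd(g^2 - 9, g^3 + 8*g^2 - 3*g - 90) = g - 3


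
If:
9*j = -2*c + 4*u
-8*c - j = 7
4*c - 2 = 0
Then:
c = 1/2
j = -11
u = -49/2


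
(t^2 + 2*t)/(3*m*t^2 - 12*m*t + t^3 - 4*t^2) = (t + 2)/(3*m*t - 12*m + t^2 - 4*t)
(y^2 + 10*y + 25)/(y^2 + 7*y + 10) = (y + 5)/(y + 2)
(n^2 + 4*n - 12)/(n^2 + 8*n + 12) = (n - 2)/(n + 2)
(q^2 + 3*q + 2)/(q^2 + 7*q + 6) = (q + 2)/(q + 6)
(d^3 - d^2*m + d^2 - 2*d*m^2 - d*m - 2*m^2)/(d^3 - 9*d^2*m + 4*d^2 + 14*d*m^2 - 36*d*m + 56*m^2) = (d^2 + d*m + d + m)/(d^2 - 7*d*m + 4*d - 28*m)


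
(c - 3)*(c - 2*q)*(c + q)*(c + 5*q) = c^4 + 4*c^3*q - 3*c^3 - 7*c^2*q^2 - 12*c^2*q - 10*c*q^3 + 21*c*q^2 + 30*q^3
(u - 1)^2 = u^2 - 2*u + 1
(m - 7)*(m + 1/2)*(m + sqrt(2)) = m^3 - 13*m^2/2 + sqrt(2)*m^2 - 13*sqrt(2)*m/2 - 7*m/2 - 7*sqrt(2)/2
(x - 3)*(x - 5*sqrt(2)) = x^2 - 5*sqrt(2)*x - 3*x + 15*sqrt(2)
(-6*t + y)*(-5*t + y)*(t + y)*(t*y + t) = 30*t^4*y + 30*t^4 + 19*t^3*y^2 + 19*t^3*y - 10*t^2*y^3 - 10*t^2*y^2 + t*y^4 + t*y^3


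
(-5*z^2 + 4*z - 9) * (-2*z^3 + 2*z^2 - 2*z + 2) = 10*z^5 - 18*z^4 + 36*z^3 - 36*z^2 + 26*z - 18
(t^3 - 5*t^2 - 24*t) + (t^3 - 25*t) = 2*t^3 - 5*t^2 - 49*t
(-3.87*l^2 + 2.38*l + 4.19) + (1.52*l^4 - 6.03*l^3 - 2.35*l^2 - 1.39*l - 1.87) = 1.52*l^4 - 6.03*l^3 - 6.22*l^2 + 0.99*l + 2.32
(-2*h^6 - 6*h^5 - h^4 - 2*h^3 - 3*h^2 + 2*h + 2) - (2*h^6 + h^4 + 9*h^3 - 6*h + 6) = -4*h^6 - 6*h^5 - 2*h^4 - 11*h^3 - 3*h^2 + 8*h - 4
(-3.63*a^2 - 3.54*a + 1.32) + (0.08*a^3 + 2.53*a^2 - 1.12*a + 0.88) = 0.08*a^3 - 1.1*a^2 - 4.66*a + 2.2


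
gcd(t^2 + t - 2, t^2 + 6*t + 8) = t + 2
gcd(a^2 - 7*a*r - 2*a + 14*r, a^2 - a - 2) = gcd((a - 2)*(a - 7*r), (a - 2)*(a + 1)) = a - 2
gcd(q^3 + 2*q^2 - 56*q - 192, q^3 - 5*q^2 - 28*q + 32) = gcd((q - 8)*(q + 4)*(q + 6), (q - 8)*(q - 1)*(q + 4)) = q^2 - 4*q - 32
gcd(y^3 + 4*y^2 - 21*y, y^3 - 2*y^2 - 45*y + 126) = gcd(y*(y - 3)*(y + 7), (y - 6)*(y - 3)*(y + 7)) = y^2 + 4*y - 21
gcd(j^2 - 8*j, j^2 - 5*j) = j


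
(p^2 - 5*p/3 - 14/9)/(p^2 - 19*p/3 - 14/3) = (p - 7/3)/(p - 7)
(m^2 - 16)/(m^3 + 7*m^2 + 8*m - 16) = (m - 4)/(m^2 + 3*m - 4)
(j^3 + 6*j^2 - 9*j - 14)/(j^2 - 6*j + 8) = (j^2 + 8*j + 7)/(j - 4)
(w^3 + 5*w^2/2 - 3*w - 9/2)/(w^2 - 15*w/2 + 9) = (w^2 + 4*w + 3)/(w - 6)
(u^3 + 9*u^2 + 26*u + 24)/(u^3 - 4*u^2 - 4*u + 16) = (u^2 + 7*u + 12)/(u^2 - 6*u + 8)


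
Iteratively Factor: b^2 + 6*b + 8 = (b + 2)*(b + 4)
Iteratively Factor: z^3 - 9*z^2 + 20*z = (z - 5)*(z^2 - 4*z) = z*(z - 5)*(z - 4)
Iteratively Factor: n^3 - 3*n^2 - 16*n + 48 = (n + 4)*(n^2 - 7*n + 12) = (n - 3)*(n + 4)*(n - 4)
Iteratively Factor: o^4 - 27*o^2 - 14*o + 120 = (o - 2)*(o^3 + 2*o^2 - 23*o - 60) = (o - 2)*(o + 3)*(o^2 - o - 20) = (o - 5)*(o - 2)*(o + 3)*(o + 4)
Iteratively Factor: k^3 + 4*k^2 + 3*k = (k + 3)*(k^2 + k) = k*(k + 3)*(k + 1)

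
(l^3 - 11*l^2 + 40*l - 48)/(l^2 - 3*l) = l - 8 + 16/l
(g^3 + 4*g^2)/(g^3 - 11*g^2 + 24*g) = g*(g + 4)/(g^2 - 11*g + 24)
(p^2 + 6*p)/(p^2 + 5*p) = (p + 6)/(p + 5)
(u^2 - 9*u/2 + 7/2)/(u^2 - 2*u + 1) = (u - 7/2)/(u - 1)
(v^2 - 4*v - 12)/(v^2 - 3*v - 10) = (v - 6)/(v - 5)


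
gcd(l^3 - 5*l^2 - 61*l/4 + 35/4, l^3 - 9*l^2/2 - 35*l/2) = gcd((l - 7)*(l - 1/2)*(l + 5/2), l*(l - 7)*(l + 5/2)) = l^2 - 9*l/2 - 35/2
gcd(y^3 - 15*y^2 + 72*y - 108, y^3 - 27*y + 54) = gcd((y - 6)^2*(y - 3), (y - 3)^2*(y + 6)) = y - 3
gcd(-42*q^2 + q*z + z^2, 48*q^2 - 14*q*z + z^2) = -6*q + z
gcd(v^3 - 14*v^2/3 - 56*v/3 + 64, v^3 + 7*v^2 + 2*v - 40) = v + 4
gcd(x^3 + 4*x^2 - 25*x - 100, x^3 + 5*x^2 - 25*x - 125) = x^2 - 25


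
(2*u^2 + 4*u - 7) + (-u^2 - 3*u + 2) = u^2 + u - 5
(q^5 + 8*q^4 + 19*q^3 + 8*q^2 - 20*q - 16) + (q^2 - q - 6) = q^5 + 8*q^4 + 19*q^3 + 9*q^2 - 21*q - 22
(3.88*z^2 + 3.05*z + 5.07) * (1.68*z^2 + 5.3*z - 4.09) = 6.5184*z^4 + 25.688*z^3 + 8.8134*z^2 + 14.3965*z - 20.7363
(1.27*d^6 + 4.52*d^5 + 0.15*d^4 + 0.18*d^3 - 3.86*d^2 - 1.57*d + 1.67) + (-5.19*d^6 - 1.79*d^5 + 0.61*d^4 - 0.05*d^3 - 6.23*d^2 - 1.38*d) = -3.92*d^6 + 2.73*d^5 + 0.76*d^4 + 0.13*d^3 - 10.09*d^2 - 2.95*d + 1.67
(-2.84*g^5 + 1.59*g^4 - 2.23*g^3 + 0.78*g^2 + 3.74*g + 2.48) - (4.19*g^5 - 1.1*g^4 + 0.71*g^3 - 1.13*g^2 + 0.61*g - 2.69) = -7.03*g^5 + 2.69*g^4 - 2.94*g^3 + 1.91*g^2 + 3.13*g + 5.17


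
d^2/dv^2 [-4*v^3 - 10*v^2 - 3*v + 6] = -24*v - 20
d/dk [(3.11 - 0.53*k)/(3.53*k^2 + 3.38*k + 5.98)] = (1.8709*k^2 - 21.9566*k - 13.6812)/(12.4609*k^4 + 23.8628*k^3 + 53.6432*k^2 + 40.4248*k + 35.7604)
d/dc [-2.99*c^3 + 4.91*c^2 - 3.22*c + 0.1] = -8.97*c^2 + 9.82*c - 3.22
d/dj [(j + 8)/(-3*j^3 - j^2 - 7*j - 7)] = (-3*j^3 - j^2 - 7*j + (j + 8)*(9*j^2 + 2*j + 7) - 7)/(3*j^3 + j^2 + 7*j + 7)^2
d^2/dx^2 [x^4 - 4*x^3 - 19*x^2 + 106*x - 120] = 12*x^2 - 24*x - 38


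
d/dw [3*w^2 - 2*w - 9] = 6*w - 2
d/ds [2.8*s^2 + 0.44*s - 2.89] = 5.6*s + 0.44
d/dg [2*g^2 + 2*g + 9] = 4*g + 2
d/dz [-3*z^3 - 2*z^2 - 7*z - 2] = -9*z^2 - 4*z - 7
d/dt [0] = 0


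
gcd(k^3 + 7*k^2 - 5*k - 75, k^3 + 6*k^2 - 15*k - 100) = k^2 + 10*k + 25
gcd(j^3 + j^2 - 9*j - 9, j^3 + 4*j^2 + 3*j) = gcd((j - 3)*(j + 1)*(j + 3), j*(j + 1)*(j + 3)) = j^2 + 4*j + 3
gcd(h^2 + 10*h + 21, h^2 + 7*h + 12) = h + 3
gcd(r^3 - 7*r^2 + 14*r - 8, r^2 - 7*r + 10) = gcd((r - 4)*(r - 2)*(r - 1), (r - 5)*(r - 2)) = r - 2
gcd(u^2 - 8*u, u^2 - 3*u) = u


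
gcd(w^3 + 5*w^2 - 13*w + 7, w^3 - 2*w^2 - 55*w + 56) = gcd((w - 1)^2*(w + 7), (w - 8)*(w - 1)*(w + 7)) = w^2 + 6*w - 7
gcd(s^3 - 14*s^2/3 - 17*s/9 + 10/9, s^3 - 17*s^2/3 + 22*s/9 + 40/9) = s^2 - 13*s/3 - 10/3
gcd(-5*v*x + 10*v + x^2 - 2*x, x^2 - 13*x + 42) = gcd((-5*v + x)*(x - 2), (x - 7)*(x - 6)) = 1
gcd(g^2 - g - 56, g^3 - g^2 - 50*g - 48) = g - 8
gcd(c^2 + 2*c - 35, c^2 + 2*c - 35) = c^2 + 2*c - 35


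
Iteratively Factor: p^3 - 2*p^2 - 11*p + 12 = (p - 1)*(p^2 - p - 12) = (p - 4)*(p - 1)*(p + 3)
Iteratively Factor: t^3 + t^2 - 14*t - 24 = (t + 2)*(t^2 - t - 12) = (t - 4)*(t + 2)*(t + 3)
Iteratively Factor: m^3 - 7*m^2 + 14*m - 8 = (m - 4)*(m^2 - 3*m + 2) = (m - 4)*(m - 2)*(m - 1)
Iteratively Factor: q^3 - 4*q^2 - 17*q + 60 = (q - 5)*(q^2 + q - 12) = (q - 5)*(q - 3)*(q + 4)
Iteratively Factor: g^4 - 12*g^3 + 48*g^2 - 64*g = (g - 4)*(g^3 - 8*g^2 + 16*g) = (g - 4)^2*(g^2 - 4*g) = (g - 4)^3*(g)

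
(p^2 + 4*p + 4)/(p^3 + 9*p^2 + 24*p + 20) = 1/(p + 5)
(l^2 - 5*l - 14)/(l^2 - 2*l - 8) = (l - 7)/(l - 4)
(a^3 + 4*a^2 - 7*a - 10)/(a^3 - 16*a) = (a^3 + 4*a^2 - 7*a - 10)/(a*(a^2 - 16))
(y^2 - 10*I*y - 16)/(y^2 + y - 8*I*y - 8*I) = (y - 2*I)/(y + 1)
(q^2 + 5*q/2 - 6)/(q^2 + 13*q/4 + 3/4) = 2*(2*q^2 + 5*q - 12)/(4*q^2 + 13*q + 3)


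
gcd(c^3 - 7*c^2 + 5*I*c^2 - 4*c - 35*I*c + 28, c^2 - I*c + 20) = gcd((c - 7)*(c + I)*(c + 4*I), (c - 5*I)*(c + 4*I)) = c + 4*I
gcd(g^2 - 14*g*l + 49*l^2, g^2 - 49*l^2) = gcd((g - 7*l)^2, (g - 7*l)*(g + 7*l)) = g - 7*l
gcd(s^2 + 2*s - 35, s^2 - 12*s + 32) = 1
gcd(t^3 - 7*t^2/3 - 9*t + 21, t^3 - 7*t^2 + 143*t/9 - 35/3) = t^2 - 16*t/3 + 7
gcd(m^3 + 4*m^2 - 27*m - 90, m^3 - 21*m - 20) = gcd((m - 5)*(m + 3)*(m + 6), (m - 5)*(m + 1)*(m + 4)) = m - 5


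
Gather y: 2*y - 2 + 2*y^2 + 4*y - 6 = 2*y^2 + 6*y - 8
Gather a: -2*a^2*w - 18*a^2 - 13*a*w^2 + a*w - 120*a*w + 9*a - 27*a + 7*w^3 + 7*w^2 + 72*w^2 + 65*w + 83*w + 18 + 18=a^2*(-2*w - 18) + a*(-13*w^2 - 119*w - 18) + 7*w^3 + 79*w^2 + 148*w + 36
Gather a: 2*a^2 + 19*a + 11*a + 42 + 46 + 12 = 2*a^2 + 30*a + 100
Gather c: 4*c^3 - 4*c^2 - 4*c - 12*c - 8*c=4*c^3 - 4*c^2 - 24*c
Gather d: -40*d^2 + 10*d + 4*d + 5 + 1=-40*d^2 + 14*d + 6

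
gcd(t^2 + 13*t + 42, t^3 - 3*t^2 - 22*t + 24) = 1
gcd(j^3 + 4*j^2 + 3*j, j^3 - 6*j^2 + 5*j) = j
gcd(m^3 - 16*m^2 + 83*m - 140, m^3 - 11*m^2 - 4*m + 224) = m - 7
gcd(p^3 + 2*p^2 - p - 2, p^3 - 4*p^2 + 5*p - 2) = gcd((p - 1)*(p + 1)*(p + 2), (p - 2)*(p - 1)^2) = p - 1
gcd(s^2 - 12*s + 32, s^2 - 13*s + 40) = s - 8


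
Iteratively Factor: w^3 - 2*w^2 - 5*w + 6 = (w - 1)*(w^2 - w - 6) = (w - 3)*(w - 1)*(w + 2)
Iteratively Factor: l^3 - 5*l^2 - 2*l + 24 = (l + 2)*(l^2 - 7*l + 12) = (l - 3)*(l + 2)*(l - 4)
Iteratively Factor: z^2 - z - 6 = (z - 3)*(z + 2)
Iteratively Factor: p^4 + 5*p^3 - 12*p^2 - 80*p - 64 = (p + 1)*(p^3 + 4*p^2 - 16*p - 64) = (p - 4)*(p + 1)*(p^2 + 8*p + 16) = (p - 4)*(p + 1)*(p + 4)*(p + 4)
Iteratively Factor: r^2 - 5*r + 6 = (r - 3)*(r - 2)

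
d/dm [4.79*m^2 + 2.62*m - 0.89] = 9.58*m + 2.62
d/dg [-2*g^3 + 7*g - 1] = 7 - 6*g^2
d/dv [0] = 0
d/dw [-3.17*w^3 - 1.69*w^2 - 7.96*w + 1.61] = -9.51*w^2 - 3.38*w - 7.96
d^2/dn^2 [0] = 0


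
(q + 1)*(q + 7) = q^2 + 8*q + 7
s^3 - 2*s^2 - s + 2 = (s - 2)*(s - 1)*(s + 1)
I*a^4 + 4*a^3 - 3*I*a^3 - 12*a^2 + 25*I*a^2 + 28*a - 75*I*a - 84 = (a - 3)*(a - 7*I)*(a + 4*I)*(I*a + 1)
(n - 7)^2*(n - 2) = n^3 - 16*n^2 + 77*n - 98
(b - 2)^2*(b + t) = b^3 + b^2*t - 4*b^2 - 4*b*t + 4*b + 4*t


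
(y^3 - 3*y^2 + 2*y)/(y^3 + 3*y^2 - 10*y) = (y - 1)/(y + 5)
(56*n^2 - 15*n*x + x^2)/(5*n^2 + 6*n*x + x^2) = (56*n^2 - 15*n*x + x^2)/(5*n^2 + 6*n*x + x^2)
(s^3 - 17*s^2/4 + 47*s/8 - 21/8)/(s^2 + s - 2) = (8*s^2 - 26*s + 21)/(8*(s + 2))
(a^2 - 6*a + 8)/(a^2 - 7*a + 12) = (a - 2)/(a - 3)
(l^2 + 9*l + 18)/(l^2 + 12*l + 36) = (l + 3)/(l + 6)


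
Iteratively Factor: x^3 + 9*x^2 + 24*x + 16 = (x + 4)*(x^2 + 5*x + 4) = (x + 1)*(x + 4)*(x + 4)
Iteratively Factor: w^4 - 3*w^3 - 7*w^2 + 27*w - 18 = (w - 1)*(w^3 - 2*w^2 - 9*w + 18) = (w - 3)*(w - 1)*(w^2 + w - 6) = (w - 3)*(w - 2)*(w - 1)*(w + 3)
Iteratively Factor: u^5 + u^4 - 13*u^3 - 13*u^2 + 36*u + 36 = (u + 1)*(u^4 - 13*u^2 + 36) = (u - 3)*(u + 1)*(u^3 + 3*u^2 - 4*u - 12) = (u - 3)*(u - 2)*(u + 1)*(u^2 + 5*u + 6) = (u - 3)*(u - 2)*(u + 1)*(u + 3)*(u + 2)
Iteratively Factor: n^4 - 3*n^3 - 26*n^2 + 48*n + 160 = (n - 5)*(n^3 + 2*n^2 - 16*n - 32) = (n - 5)*(n + 2)*(n^2 - 16) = (n - 5)*(n + 2)*(n + 4)*(n - 4)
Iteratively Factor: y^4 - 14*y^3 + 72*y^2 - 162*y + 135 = (y - 3)*(y^3 - 11*y^2 + 39*y - 45) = (y - 3)^2*(y^2 - 8*y + 15) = (y - 5)*(y - 3)^2*(y - 3)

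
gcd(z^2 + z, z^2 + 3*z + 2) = z + 1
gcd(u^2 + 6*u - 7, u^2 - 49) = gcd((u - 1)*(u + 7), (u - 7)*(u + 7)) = u + 7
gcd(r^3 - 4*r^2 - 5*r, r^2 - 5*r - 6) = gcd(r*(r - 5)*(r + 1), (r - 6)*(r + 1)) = r + 1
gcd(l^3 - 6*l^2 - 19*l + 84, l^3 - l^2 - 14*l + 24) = l^2 + l - 12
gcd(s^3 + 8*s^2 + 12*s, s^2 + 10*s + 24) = s + 6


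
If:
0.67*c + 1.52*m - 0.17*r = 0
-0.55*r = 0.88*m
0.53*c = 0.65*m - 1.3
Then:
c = -1.68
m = 0.63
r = -1.01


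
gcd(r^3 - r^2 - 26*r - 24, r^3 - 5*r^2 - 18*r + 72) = r^2 - 2*r - 24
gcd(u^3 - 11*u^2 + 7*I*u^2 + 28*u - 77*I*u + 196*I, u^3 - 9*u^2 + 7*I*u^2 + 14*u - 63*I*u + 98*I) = u^2 + u*(-7 + 7*I) - 49*I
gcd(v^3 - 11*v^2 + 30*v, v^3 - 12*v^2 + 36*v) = v^2 - 6*v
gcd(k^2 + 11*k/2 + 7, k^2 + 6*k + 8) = k + 2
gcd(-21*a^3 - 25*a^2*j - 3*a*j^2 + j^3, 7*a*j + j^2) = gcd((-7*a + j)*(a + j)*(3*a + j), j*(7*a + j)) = 1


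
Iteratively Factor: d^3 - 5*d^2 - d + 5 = (d - 1)*(d^2 - 4*d - 5) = (d - 5)*(d - 1)*(d + 1)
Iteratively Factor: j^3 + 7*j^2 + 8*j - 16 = (j + 4)*(j^2 + 3*j - 4) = (j - 1)*(j + 4)*(j + 4)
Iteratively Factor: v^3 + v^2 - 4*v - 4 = (v + 1)*(v^2 - 4) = (v - 2)*(v + 1)*(v + 2)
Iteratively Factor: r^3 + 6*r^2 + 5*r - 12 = (r + 3)*(r^2 + 3*r - 4) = (r - 1)*(r + 3)*(r + 4)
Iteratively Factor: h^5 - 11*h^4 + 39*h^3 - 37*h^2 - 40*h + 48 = (h - 1)*(h^4 - 10*h^3 + 29*h^2 - 8*h - 48) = (h - 1)*(h + 1)*(h^3 - 11*h^2 + 40*h - 48) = (h - 3)*(h - 1)*(h + 1)*(h^2 - 8*h + 16) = (h - 4)*(h - 3)*(h - 1)*(h + 1)*(h - 4)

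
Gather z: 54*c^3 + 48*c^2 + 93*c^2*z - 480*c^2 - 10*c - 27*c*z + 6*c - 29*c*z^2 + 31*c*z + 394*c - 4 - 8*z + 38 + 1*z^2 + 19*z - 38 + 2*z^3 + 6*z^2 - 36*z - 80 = 54*c^3 - 432*c^2 + 390*c + 2*z^3 + z^2*(7 - 29*c) + z*(93*c^2 + 4*c - 25) - 84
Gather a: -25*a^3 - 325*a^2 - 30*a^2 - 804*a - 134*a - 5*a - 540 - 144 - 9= -25*a^3 - 355*a^2 - 943*a - 693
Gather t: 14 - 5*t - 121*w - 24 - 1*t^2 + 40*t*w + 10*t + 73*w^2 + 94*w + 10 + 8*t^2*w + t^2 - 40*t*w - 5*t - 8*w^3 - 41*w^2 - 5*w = 8*t^2*w - 8*w^3 + 32*w^2 - 32*w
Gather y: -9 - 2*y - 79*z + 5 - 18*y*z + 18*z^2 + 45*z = y*(-18*z - 2) + 18*z^2 - 34*z - 4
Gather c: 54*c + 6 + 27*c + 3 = 81*c + 9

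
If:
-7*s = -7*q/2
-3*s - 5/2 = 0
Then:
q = -5/3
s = -5/6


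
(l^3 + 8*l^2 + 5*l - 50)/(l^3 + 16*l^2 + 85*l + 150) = (l - 2)/(l + 6)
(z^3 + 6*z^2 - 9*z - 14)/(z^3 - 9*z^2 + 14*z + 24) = (z^2 + 5*z - 14)/(z^2 - 10*z + 24)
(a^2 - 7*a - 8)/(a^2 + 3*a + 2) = (a - 8)/(a + 2)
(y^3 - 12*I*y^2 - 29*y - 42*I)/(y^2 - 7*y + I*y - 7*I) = (y^2 - 13*I*y - 42)/(y - 7)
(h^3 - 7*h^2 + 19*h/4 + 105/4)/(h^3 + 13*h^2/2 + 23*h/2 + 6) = (2*h^2 - 17*h + 35)/(2*(h^2 + 5*h + 4))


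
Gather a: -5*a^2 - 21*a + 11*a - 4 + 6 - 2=-5*a^2 - 10*a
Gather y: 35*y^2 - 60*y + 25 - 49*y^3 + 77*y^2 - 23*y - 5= -49*y^3 + 112*y^2 - 83*y + 20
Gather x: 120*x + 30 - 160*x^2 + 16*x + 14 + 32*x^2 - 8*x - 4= -128*x^2 + 128*x + 40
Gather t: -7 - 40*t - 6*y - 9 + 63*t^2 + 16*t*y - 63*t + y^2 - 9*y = 63*t^2 + t*(16*y - 103) + y^2 - 15*y - 16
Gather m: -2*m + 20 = 20 - 2*m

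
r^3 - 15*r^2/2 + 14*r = r*(r - 4)*(r - 7/2)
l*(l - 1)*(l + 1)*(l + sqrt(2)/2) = l^4 + sqrt(2)*l^3/2 - l^2 - sqrt(2)*l/2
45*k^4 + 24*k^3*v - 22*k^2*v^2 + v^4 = (-3*k + v)^2*(k + v)*(5*k + v)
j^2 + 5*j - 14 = (j - 2)*(j + 7)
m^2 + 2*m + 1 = (m + 1)^2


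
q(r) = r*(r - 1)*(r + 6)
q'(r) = r*(r - 1) + r*(r + 6) + (r - 1)*(r + 6)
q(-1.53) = 17.30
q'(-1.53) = -14.28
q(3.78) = 102.77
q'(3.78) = 74.67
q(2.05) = 17.33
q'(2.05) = 27.11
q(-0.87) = 8.35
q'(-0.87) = -12.43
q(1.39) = 4.01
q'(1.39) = 13.70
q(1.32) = 3.09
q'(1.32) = 12.43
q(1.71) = 9.36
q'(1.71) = 19.87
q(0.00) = 0.00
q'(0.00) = -6.00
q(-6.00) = 0.00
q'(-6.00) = 42.00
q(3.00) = 54.00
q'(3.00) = 51.00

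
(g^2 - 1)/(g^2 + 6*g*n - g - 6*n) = (g + 1)/(g + 6*n)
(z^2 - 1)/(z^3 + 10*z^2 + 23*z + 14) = (z - 1)/(z^2 + 9*z + 14)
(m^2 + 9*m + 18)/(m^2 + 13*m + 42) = (m + 3)/(m + 7)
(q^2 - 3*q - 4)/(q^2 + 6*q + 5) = (q - 4)/(q + 5)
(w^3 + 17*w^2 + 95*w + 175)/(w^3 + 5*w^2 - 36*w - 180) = (w^2 + 12*w + 35)/(w^2 - 36)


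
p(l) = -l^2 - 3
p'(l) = -2*l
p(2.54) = -9.45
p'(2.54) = -5.08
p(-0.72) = -3.52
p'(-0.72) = 1.44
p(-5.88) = -37.57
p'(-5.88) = 11.76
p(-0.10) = -3.01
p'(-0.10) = 0.20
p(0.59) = -3.35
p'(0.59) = -1.18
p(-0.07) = -3.00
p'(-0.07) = 0.14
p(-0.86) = -3.74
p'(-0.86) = 1.72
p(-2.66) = -10.08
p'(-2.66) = 5.32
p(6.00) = -39.00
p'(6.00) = -12.00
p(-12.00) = -147.00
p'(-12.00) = 24.00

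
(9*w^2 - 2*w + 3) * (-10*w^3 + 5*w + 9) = -90*w^5 + 20*w^4 + 15*w^3 + 71*w^2 - 3*w + 27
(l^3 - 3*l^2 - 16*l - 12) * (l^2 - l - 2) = l^5 - 4*l^4 - 15*l^3 + 10*l^2 + 44*l + 24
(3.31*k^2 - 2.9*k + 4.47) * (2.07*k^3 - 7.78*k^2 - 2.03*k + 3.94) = 6.8517*k^5 - 31.7548*k^4 + 25.0956*k^3 - 15.8482*k^2 - 20.5001*k + 17.6118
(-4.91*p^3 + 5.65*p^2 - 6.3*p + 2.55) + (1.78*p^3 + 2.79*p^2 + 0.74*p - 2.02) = -3.13*p^3 + 8.44*p^2 - 5.56*p + 0.53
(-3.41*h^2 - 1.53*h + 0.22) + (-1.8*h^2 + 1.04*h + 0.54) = -5.21*h^2 - 0.49*h + 0.76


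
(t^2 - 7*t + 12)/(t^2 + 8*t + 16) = (t^2 - 7*t + 12)/(t^2 + 8*t + 16)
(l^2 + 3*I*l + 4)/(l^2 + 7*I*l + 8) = (l + 4*I)/(l + 8*I)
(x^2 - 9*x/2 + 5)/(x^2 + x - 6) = (x - 5/2)/(x + 3)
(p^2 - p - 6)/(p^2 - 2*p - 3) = (p + 2)/(p + 1)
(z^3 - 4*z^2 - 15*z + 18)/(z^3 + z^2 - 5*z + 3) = (z - 6)/(z - 1)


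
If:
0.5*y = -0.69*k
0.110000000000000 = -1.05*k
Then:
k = -0.10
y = 0.14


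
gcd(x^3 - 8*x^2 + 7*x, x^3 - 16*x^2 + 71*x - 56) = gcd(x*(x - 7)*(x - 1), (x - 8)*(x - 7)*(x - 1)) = x^2 - 8*x + 7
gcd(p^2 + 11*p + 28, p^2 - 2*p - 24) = p + 4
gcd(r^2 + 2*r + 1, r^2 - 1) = r + 1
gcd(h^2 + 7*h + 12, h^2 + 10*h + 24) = h + 4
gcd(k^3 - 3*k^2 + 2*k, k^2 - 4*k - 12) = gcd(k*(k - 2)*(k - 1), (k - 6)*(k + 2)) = 1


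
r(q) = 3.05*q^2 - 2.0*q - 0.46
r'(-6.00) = -38.60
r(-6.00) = 121.34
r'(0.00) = -2.00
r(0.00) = -0.46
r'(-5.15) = -33.42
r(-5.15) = 90.73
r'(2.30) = 12.03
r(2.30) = 11.07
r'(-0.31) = -3.89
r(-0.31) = 0.45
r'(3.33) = 18.31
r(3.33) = 26.70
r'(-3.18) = -21.40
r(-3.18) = 36.74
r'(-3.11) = -20.97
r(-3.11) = 35.26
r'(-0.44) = -4.68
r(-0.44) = 1.01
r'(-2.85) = -19.38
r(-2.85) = 30.01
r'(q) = 6.1*q - 2.0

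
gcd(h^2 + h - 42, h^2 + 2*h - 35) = h + 7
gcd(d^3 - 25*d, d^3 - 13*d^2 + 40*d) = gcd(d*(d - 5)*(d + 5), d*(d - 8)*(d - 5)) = d^2 - 5*d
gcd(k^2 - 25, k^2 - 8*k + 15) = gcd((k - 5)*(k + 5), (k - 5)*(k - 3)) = k - 5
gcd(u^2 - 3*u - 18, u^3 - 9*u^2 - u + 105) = u + 3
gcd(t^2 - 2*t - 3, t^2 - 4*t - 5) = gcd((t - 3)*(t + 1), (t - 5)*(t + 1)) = t + 1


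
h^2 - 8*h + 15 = (h - 5)*(h - 3)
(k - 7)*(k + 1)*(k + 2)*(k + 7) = k^4 + 3*k^3 - 47*k^2 - 147*k - 98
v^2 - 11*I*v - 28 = (v - 7*I)*(v - 4*I)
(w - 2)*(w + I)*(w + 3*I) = w^3 - 2*w^2 + 4*I*w^2 - 3*w - 8*I*w + 6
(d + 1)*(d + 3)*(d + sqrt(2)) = d^3 + sqrt(2)*d^2 + 4*d^2 + 3*d + 4*sqrt(2)*d + 3*sqrt(2)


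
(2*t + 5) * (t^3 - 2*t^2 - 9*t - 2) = 2*t^4 + t^3 - 28*t^2 - 49*t - 10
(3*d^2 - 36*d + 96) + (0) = 3*d^2 - 36*d + 96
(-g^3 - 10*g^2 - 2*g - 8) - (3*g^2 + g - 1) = -g^3 - 13*g^2 - 3*g - 7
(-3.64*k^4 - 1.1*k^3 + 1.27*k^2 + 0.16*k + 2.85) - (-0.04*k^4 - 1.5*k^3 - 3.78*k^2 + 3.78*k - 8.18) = -3.6*k^4 + 0.4*k^3 + 5.05*k^2 - 3.62*k + 11.03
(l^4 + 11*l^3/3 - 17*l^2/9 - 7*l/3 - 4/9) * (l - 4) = l^5 - l^4/3 - 149*l^3/9 + 47*l^2/9 + 80*l/9 + 16/9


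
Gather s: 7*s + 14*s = 21*s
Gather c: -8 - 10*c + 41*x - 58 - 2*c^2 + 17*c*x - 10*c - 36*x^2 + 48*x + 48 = -2*c^2 + c*(17*x - 20) - 36*x^2 + 89*x - 18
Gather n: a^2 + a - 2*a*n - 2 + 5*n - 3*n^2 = a^2 + a - 3*n^2 + n*(5 - 2*a) - 2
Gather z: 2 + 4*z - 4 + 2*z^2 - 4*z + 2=2*z^2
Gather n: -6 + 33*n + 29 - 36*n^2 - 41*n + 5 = -36*n^2 - 8*n + 28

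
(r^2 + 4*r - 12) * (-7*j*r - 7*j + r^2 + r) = -7*j*r^3 - 35*j*r^2 + 56*j*r + 84*j + r^4 + 5*r^3 - 8*r^2 - 12*r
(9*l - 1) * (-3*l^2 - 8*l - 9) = -27*l^3 - 69*l^2 - 73*l + 9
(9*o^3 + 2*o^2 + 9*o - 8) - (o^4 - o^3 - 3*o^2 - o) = -o^4 + 10*o^3 + 5*o^2 + 10*o - 8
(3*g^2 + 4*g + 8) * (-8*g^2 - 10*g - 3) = -24*g^4 - 62*g^3 - 113*g^2 - 92*g - 24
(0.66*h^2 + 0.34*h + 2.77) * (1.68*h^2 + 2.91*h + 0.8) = 1.1088*h^4 + 2.4918*h^3 + 6.171*h^2 + 8.3327*h + 2.216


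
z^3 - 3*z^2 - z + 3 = (z - 3)*(z - 1)*(z + 1)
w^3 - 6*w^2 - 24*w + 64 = (w - 8)*(w - 2)*(w + 4)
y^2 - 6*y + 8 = (y - 4)*(y - 2)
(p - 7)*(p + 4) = p^2 - 3*p - 28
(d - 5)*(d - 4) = d^2 - 9*d + 20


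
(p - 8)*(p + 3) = p^2 - 5*p - 24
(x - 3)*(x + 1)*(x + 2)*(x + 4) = x^4 + 4*x^3 - 7*x^2 - 34*x - 24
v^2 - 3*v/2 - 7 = (v - 7/2)*(v + 2)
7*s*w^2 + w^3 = w^2*(7*s + w)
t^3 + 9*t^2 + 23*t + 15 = (t + 1)*(t + 3)*(t + 5)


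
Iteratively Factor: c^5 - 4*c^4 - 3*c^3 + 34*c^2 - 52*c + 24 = (c + 3)*(c^4 - 7*c^3 + 18*c^2 - 20*c + 8) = (c - 1)*(c + 3)*(c^3 - 6*c^2 + 12*c - 8) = (c - 2)*(c - 1)*(c + 3)*(c^2 - 4*c + 4) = (c - 2)^2*(c - 1)*(c + 3)*(c - 2)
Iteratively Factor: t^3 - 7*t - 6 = (t - 3)*(t^2 + 3*t + 2) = (t - 3)*(t + 1)*(t + 2)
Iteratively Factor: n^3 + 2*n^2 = (n + 2)*(n^2) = n*(n + 2)*(n)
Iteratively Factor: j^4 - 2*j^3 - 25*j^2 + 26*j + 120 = (j - 5)*(j^3 + 3*j^2 - 10*j - 24) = (j - 5)*(j - 3)*(j^2 + 6*j + 8) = (j - 5)*(j - 3)*(j + 4)*(j + 2)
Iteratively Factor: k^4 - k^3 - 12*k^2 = (k)*(k^3 - k^2 - 12*k) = k*(k + 3)*(k^2 - 4*k) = k^2*(k + 3)*(k - 4)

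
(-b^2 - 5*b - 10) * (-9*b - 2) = 9*b^3 + 47*b^2 + 100*b + 20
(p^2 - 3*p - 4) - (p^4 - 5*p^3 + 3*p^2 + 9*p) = -p^4 + 5*p^3 - 2*p^2 - 12*p - 4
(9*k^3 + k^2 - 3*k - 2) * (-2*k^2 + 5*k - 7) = -18*k^5 + 43*k^4 - 52*k^3 - 18*k^2 + 11*k + 14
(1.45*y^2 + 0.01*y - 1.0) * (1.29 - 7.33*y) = -10.6285*y^3 + 1.7972*y^2 + 7.3429*y - 1.29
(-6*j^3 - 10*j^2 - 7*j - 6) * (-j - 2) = 6*j^4 + 22*j^3 + 27*j^2 + 20*j + 12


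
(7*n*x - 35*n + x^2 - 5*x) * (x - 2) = 7*n*x^2 - 49*n*x + 70*n + x^3 - 7*x^2 + 10*x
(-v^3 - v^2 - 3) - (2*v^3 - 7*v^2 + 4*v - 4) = -3*v^3 + 6*v^2 - 4*v + 1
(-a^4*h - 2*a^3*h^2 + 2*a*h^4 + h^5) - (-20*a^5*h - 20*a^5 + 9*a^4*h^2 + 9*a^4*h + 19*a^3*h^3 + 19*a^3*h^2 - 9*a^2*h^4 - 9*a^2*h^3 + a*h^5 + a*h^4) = 20*a^5*h + 20*a^5 - 9*a^4*h^2 - 10*a^4*h - 19*a^3*h^3 - 21*a^3*h^2 + 9*a^2*h^4 + 9*a^2*h^3 - a*h^5 + a*h^4 + h^5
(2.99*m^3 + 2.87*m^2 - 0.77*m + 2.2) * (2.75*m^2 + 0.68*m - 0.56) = 8.2225*m^5 + 9.9257*m^4 - 1.8403*m^3 + 3.9192*m^2 + 1.9272*m - 1.232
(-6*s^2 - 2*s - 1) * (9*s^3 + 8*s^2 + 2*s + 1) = -54*s^5 - 66*s^4 - 37*s^3 - 18*s^2 - 4*s - 1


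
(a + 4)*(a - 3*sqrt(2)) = a^2 - 3*sqrt(2)*a + 4*a - 12*sqrt(2)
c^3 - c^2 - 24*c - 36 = (c - 6)*(c + 2)*(c + 3)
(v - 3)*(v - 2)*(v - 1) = v^3 - 6*v^2 + 11*v - 6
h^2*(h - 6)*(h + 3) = h^4 - 3*h^3 - 18*h^2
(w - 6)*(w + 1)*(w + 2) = w^3 - 3*w^2 - 16*w - 12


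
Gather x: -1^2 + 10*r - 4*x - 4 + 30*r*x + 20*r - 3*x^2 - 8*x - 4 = 30*r - 3*x^2 + x*(30*r - 12) - 9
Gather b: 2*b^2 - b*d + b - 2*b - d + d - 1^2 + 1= 2*b^2 + b*(-d - 1)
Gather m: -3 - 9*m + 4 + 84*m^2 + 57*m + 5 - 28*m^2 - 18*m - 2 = 56*m^2 + 30*m + 4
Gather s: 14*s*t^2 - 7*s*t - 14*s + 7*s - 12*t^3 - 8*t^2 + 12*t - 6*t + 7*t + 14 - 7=s*(14*t^2 - 7*t - 7) - 12*t^3 - 8*t^2 + 13*t + 7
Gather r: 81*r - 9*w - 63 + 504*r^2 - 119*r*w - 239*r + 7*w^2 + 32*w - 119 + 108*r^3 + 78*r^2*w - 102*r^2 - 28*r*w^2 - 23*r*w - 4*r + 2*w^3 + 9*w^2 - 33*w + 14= 108*r^3 + r^2*(78*w + 402) + r*(-28*w^2 - 142*w - 162) + 2*w^3 + 16*w^2 - 10*w - 168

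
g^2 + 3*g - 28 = (g - 4)*(g + 7)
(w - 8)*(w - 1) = w^2 - 9*w + 8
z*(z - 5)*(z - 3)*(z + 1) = z^4 - 7*z^3 + 7*z^2 + 15*z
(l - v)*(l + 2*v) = l^2 + l*v - 2*v^2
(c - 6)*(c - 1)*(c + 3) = c^3 - 4*c^2 - 15*c + 18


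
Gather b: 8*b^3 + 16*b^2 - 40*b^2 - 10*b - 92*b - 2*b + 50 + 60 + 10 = 8*b^3 - 24*b^2 - 104*b + 120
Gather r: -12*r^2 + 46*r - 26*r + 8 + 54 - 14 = -12*r^2 + 20*r + 48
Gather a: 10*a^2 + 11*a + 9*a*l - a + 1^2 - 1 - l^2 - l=10*a^2 + a*(9*l + 10) - l^2 - l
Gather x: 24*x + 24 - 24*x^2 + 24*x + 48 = -24*x^2 + 48*x + 72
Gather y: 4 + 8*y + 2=8*y + 6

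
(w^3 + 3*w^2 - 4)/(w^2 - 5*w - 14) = (w^2 + w - 2)/(w - 7)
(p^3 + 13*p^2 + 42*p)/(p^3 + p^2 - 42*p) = (p + 6)/(p - 6)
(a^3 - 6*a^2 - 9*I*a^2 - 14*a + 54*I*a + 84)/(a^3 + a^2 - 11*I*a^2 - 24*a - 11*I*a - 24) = (a^3 + a^2*(-6 - 9*I) + a*(-14 + 54*I) + 84)/(a^3 + a^2*(1 - 11*I) + a*(-24 - 11*I) - 24)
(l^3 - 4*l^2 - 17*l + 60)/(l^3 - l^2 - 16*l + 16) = (l^2 - 8*l + 15)/(l^2 - 5*l + 4)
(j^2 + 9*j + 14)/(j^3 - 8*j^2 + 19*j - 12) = (j^2 + 9*j + 14)/(j^3 - 8*j^2 + 19*j - 12)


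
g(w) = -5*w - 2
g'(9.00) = -5.00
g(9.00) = -47.00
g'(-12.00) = -5.00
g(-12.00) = 58.00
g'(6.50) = -5.00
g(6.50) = -34.50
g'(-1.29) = -5.00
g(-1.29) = 4.45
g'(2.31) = -5.00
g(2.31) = -13.55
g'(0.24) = -5.00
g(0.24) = -3.20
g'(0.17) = -5.00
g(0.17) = -2.85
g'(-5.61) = -5.00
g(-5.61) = 26.05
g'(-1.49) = -5.00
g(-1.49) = 5.45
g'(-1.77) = -5.00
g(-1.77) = 6.85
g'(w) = -5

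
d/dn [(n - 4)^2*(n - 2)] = (n - 4)*(3*n - 8)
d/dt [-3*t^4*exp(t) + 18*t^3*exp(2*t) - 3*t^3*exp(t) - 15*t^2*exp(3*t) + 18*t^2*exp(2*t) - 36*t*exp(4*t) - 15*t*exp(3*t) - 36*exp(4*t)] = 3*(-t^4 + 12*t^3*exp(t) - 5*t^3 - 15*t^2*exp(2*t) + 30*t^2*exp(t) - 3*t^2 - 48*t*exp(3*t) - 25*t*exp(2*t) + 12*t*exp(t) - 60*exp(3*t) - 5*exp(2*t))*exp(t)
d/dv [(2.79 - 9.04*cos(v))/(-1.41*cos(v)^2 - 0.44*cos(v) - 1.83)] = (12.7464*cos(v)^2 - 7.8678*cos(v) - 17.7708)*sin(v)/(1.9881*cos(v)^4 + 1.2408*cos(v)^3 + 5.3542*cos(v)^2 + 1.6104*cos(v) + 3.3489)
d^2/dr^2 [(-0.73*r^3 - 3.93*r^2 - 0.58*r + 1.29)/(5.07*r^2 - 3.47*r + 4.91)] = (-1.13686837721616e-13*r^4 - 149.33279*r^3 + 860.574498*r^2 - 155.132448*r - 242.413622)/(130.323843*r^6 - 267.588009*r^5 + 561.775266*r^4 - 560.068757*r^3 + 544.046658*r^2 - 250.965321*r + 118.370771)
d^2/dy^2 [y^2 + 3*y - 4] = 2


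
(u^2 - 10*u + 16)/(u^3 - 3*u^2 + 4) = (u - 8)/(u^2 - u - 2)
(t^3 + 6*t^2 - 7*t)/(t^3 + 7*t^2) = (t - 1)/t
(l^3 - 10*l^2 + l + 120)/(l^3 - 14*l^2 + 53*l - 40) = (l + 3)/(l - 1)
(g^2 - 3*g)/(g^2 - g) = (g - 3)/(g - 1)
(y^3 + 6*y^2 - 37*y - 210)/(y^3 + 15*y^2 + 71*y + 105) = (y - 6)/(y + 3)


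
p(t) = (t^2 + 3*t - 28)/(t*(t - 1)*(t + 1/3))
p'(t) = (2*t + 3)/(t*(t - 1)*(t + 1/3)) - (t^2 + 3*t - 28)/(t*(t - 1)*(t + 1/3)^2) - (t^2 + 3*t - 28)/(t*(t - 1)^2*(t + 1/3)) - (t^2 + 3*t - 28)/(t^2*(t - 1)*(t + 1/3))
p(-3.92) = 0.35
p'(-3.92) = 0.33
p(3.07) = -0.43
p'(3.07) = 0.90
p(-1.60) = 5.74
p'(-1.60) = 10.36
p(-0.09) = -1183.94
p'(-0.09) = -9257.45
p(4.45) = 0.07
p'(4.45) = 0.11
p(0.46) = 134.01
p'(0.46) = -231.97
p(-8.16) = -0.02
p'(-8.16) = 0.01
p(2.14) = -2.82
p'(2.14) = 6.13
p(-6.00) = 0.04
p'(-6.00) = 0.06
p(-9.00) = -0.03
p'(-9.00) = 0.01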